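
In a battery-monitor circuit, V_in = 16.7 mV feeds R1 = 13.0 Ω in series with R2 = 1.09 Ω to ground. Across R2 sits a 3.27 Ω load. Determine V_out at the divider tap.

V_out ≈ 0.988 mV

R2 ‖ R_L = (1.09 × 3.27)/(1.09 + 3.27) = 0.8175 Ω.
Now apply the divider: V_out = 16.7 × 0.05916 = 0.9880 mV.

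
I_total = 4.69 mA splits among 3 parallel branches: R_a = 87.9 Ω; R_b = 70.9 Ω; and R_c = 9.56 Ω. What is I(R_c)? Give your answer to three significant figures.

I ≈ 3.77 mA

Total conductance ΣG = 1/87.9 + 1/70.9 + 1/9.56 = 0.1301 (units of 1/Ω).
By the current-divider rule, I = I_total · G_k/ΣG = 4.69 × 0.8041 = 3.771 mA.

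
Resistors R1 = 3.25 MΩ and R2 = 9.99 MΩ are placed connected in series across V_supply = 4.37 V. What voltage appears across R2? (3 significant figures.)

Total series resistance ΣR = 3.25 + 9.99 = 13.24 MΩ.
V = V_supply · R/ΣR = 4.37 × 0.7545 = 3.297 V.

V ≈ 3.30 V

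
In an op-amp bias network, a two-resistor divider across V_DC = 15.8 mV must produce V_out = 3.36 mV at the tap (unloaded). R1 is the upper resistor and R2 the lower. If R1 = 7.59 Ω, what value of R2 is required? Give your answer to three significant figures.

R2 ≈ 2.05 Ω

V_out/V_DC = R2/(R1+R2) = 0.2127.
Rearranging, R2 = R1·k/(1−k) = 7.59 × 0.2701 = 2.050 Ω.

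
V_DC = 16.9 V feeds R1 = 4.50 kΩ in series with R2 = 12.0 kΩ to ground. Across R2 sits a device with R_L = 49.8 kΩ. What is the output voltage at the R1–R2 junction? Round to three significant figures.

V_out ≈ 11.5 V

First combine the lower leg with the load: R2 ‖ R_L = 9.670 kΩ.
Now apply the divider: V_out = 16.9 × 0.6824 = 11.53 V.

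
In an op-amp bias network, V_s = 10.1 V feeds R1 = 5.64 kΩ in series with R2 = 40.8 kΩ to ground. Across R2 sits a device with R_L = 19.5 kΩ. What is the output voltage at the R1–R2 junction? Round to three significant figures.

V_out ≈ 7.08 V

The load sits in parallel with R2, giving an effective lower resistance R2' = R2·R_L/(R2+R_L) = 13.19 kΩ.
Voltage divider with the loaded lower leg: V_out = 10.1 × 13.19/(5.64 + 13.19) = 10.1 × 0.7005 = 7.075 V.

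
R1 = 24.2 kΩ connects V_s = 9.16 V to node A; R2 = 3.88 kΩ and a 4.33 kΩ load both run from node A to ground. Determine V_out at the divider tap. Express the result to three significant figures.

The load sits in parallel with R2, giving an effective lower resistance R2' = R2·R_L/(R2+R_L) = 2.046 kΩ.
Then V_out = V_s · R2'/(R1 + R2') = 9.16 × 2.046/26.25 = 0.7142 V.

V_out ≈ 0.714 V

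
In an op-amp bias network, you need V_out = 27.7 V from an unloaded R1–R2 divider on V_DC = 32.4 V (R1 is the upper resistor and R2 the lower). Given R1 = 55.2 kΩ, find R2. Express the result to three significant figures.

R2 ≈ 325 kΩ

The divider ratio is R2/(R1+R2) = 27.7/32.4 = 0.8549.
R2 = R1 · 0.8549/(1 − 0.8549) = 325.3 kΩ.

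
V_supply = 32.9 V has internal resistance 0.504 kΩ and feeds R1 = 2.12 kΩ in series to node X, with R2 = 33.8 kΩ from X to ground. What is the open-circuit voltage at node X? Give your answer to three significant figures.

R1' = 0.504 + 2.12 = 2.624 kΩ (source resistance + R1).
V_th is the unloaded tap voltage: V_supply · R2/(R1'+R2) = 32.9 × 0.9280 = 30.53 V.

V_th ≈ 30.5 V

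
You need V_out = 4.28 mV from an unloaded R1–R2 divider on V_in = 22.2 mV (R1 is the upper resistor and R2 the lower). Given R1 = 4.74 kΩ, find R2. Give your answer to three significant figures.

The divider ratio is R2/(R1+R2) = 4.28/22.2 = 0.1928.
So R2 = R1 · V_out/(V_in − V_out) = 4.74 × 4.28/(22.2 − 4.28) = 4.74 × 0.2388 = 1.132 kΩ.

R2 ≈ 1.13 kΩ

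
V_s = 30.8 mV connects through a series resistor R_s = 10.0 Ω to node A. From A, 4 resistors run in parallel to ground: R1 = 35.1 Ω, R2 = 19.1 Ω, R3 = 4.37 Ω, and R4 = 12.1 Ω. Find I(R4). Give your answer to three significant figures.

I ≈ 0.517 mA

Combine the parallel branches: R_p = (1/35.1 + 1/19.1 + 1/4.37 + 1/12.1)⁻¹ = 2.549 Ω.
Node voltage V_A = V_s · R_p/(R_s + R_p) = 30.8 × 0.2031 = 6.256 mV.
I(R4) = V_A / R4 = 6.256/12.1 = 0.5170 mA.
(Check via current divider: I_total = 2.454 mA; share G_k/ΣG = 0.2107 → same result.)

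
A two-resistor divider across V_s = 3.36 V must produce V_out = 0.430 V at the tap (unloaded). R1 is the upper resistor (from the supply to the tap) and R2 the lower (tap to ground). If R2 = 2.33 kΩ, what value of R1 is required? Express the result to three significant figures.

Required fraction k = V_out/V_s = 0.1280.
R1 = R2·(1/k − 1) = 2.33 × 6.814 = 15.88 kΩ.

R1 ≈ 15.9 kΩ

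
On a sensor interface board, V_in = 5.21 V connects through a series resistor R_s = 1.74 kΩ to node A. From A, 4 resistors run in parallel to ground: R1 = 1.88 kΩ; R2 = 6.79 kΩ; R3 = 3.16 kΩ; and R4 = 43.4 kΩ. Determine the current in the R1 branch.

Combine the parallel branches: R_p = (1/1.88 + 1/6.79 + 1/3.16 + 1/43.4)⁻¹ = 0.9817 kΩ.
Node voltage V_A = V_in · R_p/(R_s + R_p) = 5.21 × 0.3607 = 1.879 V.
Branch current I = V_A/R1 = 1.879/1.88 = 0.9996 mA.

I ≈ 1.00 mA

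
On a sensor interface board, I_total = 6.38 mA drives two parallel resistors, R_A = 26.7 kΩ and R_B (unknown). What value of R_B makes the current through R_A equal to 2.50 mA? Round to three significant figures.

R_B ≈ 17.2 kΩ

In a two-way split, I_A/I_total = R_B/(R_A + R_B).
2.50/6.38 = R_B/(R_A + R_B) → R_B = R_A · (0.3918)/(1 − 0.3918) = 26.7 × 0.6443 = 17.20 kΩ.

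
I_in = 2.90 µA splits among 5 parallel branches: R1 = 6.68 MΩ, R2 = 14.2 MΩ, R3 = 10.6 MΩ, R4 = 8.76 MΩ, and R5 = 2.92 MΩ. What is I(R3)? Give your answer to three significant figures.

I ≈ 0.355 µA

ΣG = 1/6.68 + 1/14.2 + 1/10.6 + 1/8.76 + 1/2.92 = 0.7711.
R3 takes the fraction G_k/ΣG = 0.09434/0.7711 = 0.1223, so I = 2.90 × 0.1223 = 0.3548 µA.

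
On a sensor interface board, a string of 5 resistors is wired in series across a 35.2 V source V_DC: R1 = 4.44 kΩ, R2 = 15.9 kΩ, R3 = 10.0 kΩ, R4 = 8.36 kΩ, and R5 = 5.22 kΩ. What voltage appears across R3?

V ≈ 8.01 V

ΣR = 4.44 + 15.9 + 10.0 + 8.36 + 5.22 = 43.92 kΩ.
Voltage divider: V = V_DC · (10.00 / 43.92) = 35.2 × 0.2277 = 8.015 V.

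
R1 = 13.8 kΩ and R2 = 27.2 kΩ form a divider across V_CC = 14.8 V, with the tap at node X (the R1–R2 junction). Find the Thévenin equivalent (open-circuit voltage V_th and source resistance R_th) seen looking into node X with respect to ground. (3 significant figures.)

V_th is the unloaded tap voltage: V_CC · R2/(R1+R2) = 14.8 × 0.6634 = 9.819 V.
Looking into X with the source shorted: R_th = R1·R2/(R1+R2) = 13.80 × 27.2/41.00 = 9.155 kΩ.

V_th ≈ 9.82 V, R_th ≈ 9.16 kΩ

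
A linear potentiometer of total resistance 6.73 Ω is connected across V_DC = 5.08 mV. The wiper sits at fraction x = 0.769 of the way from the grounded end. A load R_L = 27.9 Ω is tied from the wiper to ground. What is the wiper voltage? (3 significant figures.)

V_out ≈ 3.75 mV

Split the track: R_lower = x·R_p = 5.175 Ω, R_upper = (1−x)·R_p = 1.555 Ω.
R_L loads the lower segment: effective lower R = 4.366 Ω.
Then V_out = V_DC · 4.366/(1.555 + 4.366) = 3.746 mV.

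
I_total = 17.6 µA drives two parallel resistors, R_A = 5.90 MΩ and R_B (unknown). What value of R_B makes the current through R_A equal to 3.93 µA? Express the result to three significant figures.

In a two-way split, I_A/I_total = R_B/(R_A + R_B).
With f = 0.2233, R_B = R_A · f/(1−f) = 5.90 × 0.2875 = 1.696 MΩ.

R_B ≈ 1.70 MΩ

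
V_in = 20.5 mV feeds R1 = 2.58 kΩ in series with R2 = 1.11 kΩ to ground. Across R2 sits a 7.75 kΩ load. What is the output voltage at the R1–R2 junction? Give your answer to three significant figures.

V_out ≈ 5.61 mV

First combine the lower leg with the load: R2 ‖ R_L = 0.9709 kΩ.
Voltage divider with the loaded lower leg: V_out = 20.5 × 0.9709/(2.58 + 0.9709) = 20.5 × 0.2734 = 5.605 mV.
(Unloaded it would be 6.17 mV; the load pulls it down.)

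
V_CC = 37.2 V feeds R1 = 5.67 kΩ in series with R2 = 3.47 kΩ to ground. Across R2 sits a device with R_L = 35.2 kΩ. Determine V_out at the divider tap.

The load sits in parallel with R2, giving an effective lower resistance R2' = R2·R_L/(R2+R_L) = 3.159 kΩ.
Now apply the divider: V_out = 37.2 × 0.3578 = 13.31 V.
(Unloaded it would be 14.1 V; the load pulls it down.)

V_out ≈ 13.3 V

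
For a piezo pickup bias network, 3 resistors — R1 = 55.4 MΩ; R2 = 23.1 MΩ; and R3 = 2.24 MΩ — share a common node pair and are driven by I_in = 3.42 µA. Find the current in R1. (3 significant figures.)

Total conductance ΣG = 1/55.4 + 1/23.1 + 1/2.24 = 0.5078 (units of 1/MΩ).
By the current-divider rule, I = I_in · G_k/ΣG = 3.42 × 0.03555 = 0.1216 µA.

I ≈ 0.122 µA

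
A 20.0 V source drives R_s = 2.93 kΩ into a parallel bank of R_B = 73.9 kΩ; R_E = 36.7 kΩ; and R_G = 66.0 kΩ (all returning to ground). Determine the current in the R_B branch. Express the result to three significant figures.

Parallel bank: R_p = 1/(1/73.9 + 1/36.7 + 1/66.0) = 17.88 kΩ.
V_A by voltage divider: V_A = 20.0 × 17.88/(2.93 + 17.88) = 17.18 V.
I(R_B) = V_A / R_B = 17.18/73.9 = 0.2325 mA.

I ≈ 0.233 mA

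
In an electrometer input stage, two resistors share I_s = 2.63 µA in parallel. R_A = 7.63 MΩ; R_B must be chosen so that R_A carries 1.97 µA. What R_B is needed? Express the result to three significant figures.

The fraction through R_A equals R_B/(R_A+R_B).
1.97/2.63 = R_B/(R_A + R_B) → R_B = R_A · (0.7490)/(1 − 0.7490) = 7.63 × 2.985 = 22.77 MΩ.

R_B ≈ 22.8 MΩ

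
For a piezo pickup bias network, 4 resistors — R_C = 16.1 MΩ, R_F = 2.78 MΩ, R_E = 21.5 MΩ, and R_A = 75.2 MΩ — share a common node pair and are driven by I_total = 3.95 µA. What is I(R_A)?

I ≈ 0.109 µA

Total conductance ΣG = 1/16.1 + 1/2.78 + 1/21.5 + 1/75.2 = 0.4816 (units of 1/MΩ).
R_A takes the fraction G_k/ΣG = 0.01330/0.4816 = 0.02761, so I = 3.95 × 0.02761 = 0.1091 µA.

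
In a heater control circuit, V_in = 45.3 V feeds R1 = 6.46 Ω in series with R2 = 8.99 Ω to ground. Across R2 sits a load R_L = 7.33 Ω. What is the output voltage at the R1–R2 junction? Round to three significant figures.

R2 ‖ R_L = (8.99 × 7.33)/(8.99 + 7.33) = 4.038 Ω.
Voltage divider with the loaded lower leg: V_out = 45.3 × 4.038/(6.46 + 4.038) = 45.3 × 0.3846 = 17.42 V.

V_out ≈ 17.4 V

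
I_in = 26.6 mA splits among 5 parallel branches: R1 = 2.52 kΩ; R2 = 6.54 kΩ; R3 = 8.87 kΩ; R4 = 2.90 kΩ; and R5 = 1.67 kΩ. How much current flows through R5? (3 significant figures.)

I ≈ 9.92 mA

Conductances: ΣG = 1/2.52 + 1/6.54 + 1/8.87 + 1/2.90 + 1/1.67 = 1.606 (1/kΩ).
By the current-divider rule, I = I_in · G_k/ΣG = 26.6 × 0.3728 = 9.917 mA.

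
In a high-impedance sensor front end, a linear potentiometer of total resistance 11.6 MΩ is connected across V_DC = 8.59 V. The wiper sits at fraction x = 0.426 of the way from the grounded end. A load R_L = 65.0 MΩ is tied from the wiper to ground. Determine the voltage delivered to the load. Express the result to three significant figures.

The pot divides into 6.658 MΩ above the wiper and 4.942 MΩ below.
Lower segment in parallel with the load: 4.942 ‖ 65.0 = 4.592 MΩ.
Loaded-divider output: V_out = 8.59 × 0.4082 = 3.506 V.

V_out ≈ 3.51 V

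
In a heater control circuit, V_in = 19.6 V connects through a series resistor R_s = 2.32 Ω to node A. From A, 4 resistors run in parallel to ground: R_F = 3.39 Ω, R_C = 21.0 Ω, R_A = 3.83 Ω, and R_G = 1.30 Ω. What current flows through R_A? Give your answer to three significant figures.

Parallel bank: R_p = 1/(1/3.39 + 1/21.0 + 1/3.83 + 1/1.30) = 0.7284 Ω.
Node voltage V_A = V_in · R_p/(R_s + R_p) = 19.6 × 0.2389 = 4.683 V.
Branch current I = V_A/R_A = 4.683/3.83 = 1.223 A.

I ≈ 1.22 A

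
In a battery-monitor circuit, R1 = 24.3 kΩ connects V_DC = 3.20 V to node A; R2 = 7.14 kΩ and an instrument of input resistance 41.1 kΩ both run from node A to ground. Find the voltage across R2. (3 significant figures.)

R2 ‖ R_L = (7.14 × 41.1)/(7.14 + 41.1) = 6.083 kΩ.
Voltage divider with the loaded lower leg: V_out = 3.20 × 6.083/(24.3 + 6.083) = 3.20 × 0.2002 = 0.6407 V.
(Unloaded it would be 0.727 V; the load pulls it down.)

V_out ≈ 0.641 V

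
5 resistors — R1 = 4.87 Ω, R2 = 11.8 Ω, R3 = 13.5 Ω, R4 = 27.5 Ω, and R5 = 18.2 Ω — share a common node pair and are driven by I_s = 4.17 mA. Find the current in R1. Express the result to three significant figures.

ΣG = 1/4.87 + 1/11.8 + 1/13.5 + 1/27.5 + 1/18.2 = 0.4555.
R1 takes the fraction G_k/ΣG = 0.2053/0.4555 = 0.4508, so I = 4.17 × 0.4508 = 1.880 mA.

I ≈ 1.88 mA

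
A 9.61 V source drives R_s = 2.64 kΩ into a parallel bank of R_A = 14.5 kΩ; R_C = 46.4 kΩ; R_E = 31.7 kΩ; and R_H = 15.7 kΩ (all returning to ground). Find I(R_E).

I ≈ 0.203 mA

Combine the parallel branches: R_p = (1/14.5 + 1/46.4 + 1/31.7 + 1/15.7)⁻¹ = 5.383 kΩ.
Node voltage V_A = V_supply · R_p/(R_s + R_p) = 9.61 × 0.6710 = 6.448 V.
Branch current I = V_A/R_E = 6.448/31.7 = 0.2034 mA.
(Equivalently: I_total = 1.198 mA, then current-divider fraction G_k/ΣG = 0.1698.)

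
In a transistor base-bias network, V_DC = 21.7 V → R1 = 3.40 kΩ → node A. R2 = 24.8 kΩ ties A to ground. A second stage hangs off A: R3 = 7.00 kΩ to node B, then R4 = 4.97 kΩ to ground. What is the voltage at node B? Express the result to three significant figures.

V_B ≈ 6.34 V

Node A sees R2 in parallel with the series input of stage 2, R3 + R4 = 11.97 kΩ.
Effective lower resistance at A: R2 ‖ 11.97 = 8.073 kΩ.
First divider: V_A = V_DC · 8.073/(3.40 + 8.073) = 15.27 V.
Then the unloaded second divider: V_B = V_A × R4/(R3+R4) = 15.27 × 0.4152 = 6.340 V.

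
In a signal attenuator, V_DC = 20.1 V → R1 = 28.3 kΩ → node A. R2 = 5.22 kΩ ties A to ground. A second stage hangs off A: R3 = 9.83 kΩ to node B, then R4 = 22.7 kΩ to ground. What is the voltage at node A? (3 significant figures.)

V_A ≈ 2.76 V

Node A sees R2 in parallel with the series input of stage 2, R3 + R4 = 32.53 kΩ.
Effective lower resistance at A: R2 ‖ 32.53 = 4.498 kΩ.
First divider: V_A = V_DC · 4.498/(28.3 + 4.498) = 2.757 V.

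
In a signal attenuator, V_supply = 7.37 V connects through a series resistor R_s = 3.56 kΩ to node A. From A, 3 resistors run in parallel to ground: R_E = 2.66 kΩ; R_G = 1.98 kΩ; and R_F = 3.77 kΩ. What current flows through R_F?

I ≈ 0.385 mA

Parallel bank: R_p = 1/(1/2.66 + 1/1.98 + 1/3.77) = 0.8724 kΩ.
V_A by voltage divider: V_A = 7.37 × 0.8724/(3.56 + 0.8724) = 1.451 V.
Branch current I = V_A/R_F = 1.451/3.77 = 0.3848 mA.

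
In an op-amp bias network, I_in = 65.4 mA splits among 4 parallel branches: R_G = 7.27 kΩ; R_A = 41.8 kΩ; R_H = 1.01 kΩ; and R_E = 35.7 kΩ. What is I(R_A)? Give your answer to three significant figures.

Conductances: ΣG = 1/7.27 + 1/41.8 + 1/1.01 + 1/35.7 = 1.180 (1/kΩ).
R_A takes the fraction G_k/ΣG = 0.02392/1.180 = 0.02028, so I = 65.4 × 0.02028 = 1.326 mA.

I ≈ 1.33 mA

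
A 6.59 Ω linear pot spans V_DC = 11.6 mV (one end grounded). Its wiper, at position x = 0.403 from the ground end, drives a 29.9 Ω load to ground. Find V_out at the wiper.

Lower segment x·R_p = 2.656 Ω; upper segment (1−x)·R_p = 3.934 Ω.
Lower segment in parallel with the load: 2.656 ‖ 29.9 = 2.439 Ω.
Then V_out = V_DC · 2.439/(3.934 + 2.439) = 4.439 mV.

V_out ≈ 4.44 mV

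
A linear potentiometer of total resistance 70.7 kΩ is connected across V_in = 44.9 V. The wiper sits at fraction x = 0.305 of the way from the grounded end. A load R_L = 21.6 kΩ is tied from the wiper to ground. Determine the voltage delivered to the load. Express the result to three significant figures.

Split the track: R_lower = x·R_p = 21.56 kΩ, R_upper = (1−x)·R_p = 49.14 kΩ.
(x·R_p) ‖ R_L = 10.79 kΩ.
V_out = 44.9 × 10.79/(49.14 + 10.79) = 8.085 V.

V_out ≈ 8.08 V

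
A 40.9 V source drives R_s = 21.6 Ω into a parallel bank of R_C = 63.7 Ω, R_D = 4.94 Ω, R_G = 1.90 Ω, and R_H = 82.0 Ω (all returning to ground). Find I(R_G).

Equivalent of the parallel group: R_p = 1.322 Ω.
V_A = 40.9 × 1.322/22.92 = 2.358 V.
I(R_G) = V_A / R_G = 2.358/1.90 = 1.241 A.
(Equivalently: I_total = 1.784 A, then current-divider fraction G_k/ΣG = 0.6956.)

I ≈ 1.24 A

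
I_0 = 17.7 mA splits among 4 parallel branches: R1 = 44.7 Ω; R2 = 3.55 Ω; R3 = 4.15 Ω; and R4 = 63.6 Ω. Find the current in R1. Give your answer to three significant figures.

I ≈ 0.706 mA

ΣG = 1/44.7 + 1/3.55 + 1/4.15 + 1/63.6 = 0.5607.
By the current-divider rule, I = I_0 · G_k/ΣG = 17.7 × 0.03990 = 0.7062 mA.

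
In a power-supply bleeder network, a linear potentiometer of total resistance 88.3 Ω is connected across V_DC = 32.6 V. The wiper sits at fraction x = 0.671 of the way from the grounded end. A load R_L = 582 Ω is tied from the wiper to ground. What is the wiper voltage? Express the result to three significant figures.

V_out ≈ 21.2 V

Lower segment x·R_p = 59.25 Ω; upper segment (1−x)·R_p = 29.05 Ω.
(x·R_p) ‖ R_L = 53.77 Ω.
Then V_out = V_DC · 53.77/(29.05 + 53.77) = 21.17 V.
(Unloaded: V_out = x·V_DC = 21.9 V.)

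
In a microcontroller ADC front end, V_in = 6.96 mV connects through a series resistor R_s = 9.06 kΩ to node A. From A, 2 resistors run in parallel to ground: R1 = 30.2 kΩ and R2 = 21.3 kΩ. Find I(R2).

I ≈ 0.189 µA

Equivalent of the parallel group: R_p = 12.49 kΩ.
V_A by voltage divider: V_A = 6.96 × 12.49/(9.06 + 12.49) = 4.034 mV.
Branch current I = V_A/R2 = 4.034/21.3 = 0.1894 µA.
(Equivalently: I_total = 0.3230 µA, then current-divider fraction G_k/ΣG = 0.5864.)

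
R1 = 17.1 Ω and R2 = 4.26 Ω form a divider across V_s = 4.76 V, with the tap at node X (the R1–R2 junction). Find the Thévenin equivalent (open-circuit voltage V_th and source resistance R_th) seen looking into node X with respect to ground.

V_th ≈ 0.949 V, R_th ≈ 3.41 Ω

Open-circuit (no load on X): V_th = V_s · R2/(R1 + R2) = 4.76 × 4.26/(17.10 + 4.26) = 0.9493 V.
Looking into X with the source shorted: R_th = R1·R2/(R1+R2) = 17.10 × 4.26/21.36 = 3.410 Ω.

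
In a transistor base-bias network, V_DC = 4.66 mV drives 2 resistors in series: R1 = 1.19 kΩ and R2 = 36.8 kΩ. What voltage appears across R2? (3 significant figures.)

V ≈ 4.51 mV

Series total: ΣR = 1.19 + 36.8 = 37.99 kΩ.
By the voltage-divider rule, V = 4.66 × 36.80/37.99 = 4.514 mV.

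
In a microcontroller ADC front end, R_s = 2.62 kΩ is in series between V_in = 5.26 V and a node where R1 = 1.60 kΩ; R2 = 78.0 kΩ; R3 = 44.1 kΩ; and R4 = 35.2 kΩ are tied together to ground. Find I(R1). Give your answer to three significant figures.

Combine the parallel branches: R_p = (1/1.60 + 1/78.0 + 1/44.1 + 1/35.2)⁻¹ = 1.452 kΩ.
Node voltage V_A = V_in · R_p/(R_s + R_p) = 5.26 × 0.3565 = 1.875 V.
I(R1) = V_A / R1 = 1.875/1.60 = 1.172 mA.
(Check via current divider: I_total = 1.292 mA; share G_k/ΣG = 0.9072 → same result.)

I ≈ 1.17 mA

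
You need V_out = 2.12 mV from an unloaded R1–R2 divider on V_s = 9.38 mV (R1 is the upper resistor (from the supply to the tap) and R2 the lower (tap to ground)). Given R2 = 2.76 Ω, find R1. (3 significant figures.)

Required fraction k = V_out/V_s = 0.2260.
R1 = R2·(1/k − 1) = 2.76 × 3.425 = 9.452 Ω.

R1 ≈ 9.45 Ω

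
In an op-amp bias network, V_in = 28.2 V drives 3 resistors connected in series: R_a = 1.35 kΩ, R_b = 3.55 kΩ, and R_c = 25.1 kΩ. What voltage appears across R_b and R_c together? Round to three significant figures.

V ≈ 26.9 V

ΣR = 1.35 + 3.55 + 25.1 = 30.00 kΩ.
R_{R_b..R_c} = 3.55 + 25.1 = 28.65 kΩ.
By the voltage-divider rule, V = 28.2 × 28.65/30.00 = 26.93 V.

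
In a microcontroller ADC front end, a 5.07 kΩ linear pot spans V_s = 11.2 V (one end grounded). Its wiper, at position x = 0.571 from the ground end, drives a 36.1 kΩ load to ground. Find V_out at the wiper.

V_out ≈ 6.18 V

Lower segment x·R_p = 2.895 kΩ; upper segment (1−x)·R_p = 2.175 kΩ.
Lower segment in parallel with the load: 2.895 ‖ 36.1 = 2.680 kΩ.
Then V_out = V_s · 2.680/(2.175 + 2.680) = 6.183 V.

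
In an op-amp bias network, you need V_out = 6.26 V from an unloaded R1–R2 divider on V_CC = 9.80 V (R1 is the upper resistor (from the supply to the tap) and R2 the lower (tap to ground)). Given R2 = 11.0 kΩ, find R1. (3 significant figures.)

The divider ratio is R2/(R1+R2) = 6.26/9.80 = 0.6388.
R1 = R2·(1/k − 1) = 11.0 × 0.5655 = 6.220 kΩ.

R1 ≈ 6.22 kΩ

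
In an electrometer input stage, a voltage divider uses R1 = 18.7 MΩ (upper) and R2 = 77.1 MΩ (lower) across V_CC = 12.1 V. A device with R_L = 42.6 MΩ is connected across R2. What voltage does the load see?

V_out ≈ 7.20 V

The load sits in parallel with R2, giving an effective lower resistance R2' = R2·R_L/(R2+R_L) = 27.44 MΩ.
Now apply the divider: V_out = 12.1 × 0.5947 = 7.196 V.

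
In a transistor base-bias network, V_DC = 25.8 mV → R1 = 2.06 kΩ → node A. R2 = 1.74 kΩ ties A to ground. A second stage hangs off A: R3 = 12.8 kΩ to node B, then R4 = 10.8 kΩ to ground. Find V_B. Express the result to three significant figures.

V_B ≈ 5.20 mV

Looking into the second stage from A: R3 + R4 = 23.60 kΩ appears in parallel with R2.
R2 ‖ (R3+R4) = 1.621 kΩ.
V_A = 25.8 × 1.621/(2.06 + 1.621) = 11.36 mV.
V_B = V_A × 0.4576 = 5.198 mV.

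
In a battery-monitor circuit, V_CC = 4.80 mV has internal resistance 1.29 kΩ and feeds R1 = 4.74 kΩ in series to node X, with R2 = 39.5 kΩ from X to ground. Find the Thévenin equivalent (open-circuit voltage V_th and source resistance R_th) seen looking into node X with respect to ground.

R1' = 1.29 + 4.74 = 6.030 kΩ (source resistance + R1).
V_th is the unloaded tap voltage: V_CC · R2/(R1'+R2) = 4.80 × 0.8676 = 4.164 mV.
Looking into X with the source shorted: R_th = R1'·R2/(R1'+R2) = 6.030 × 39.5/45.53 = 5.231 kΩ.

V_th ≈ 4.16 mV, R_th ≈ 5.23 kΩ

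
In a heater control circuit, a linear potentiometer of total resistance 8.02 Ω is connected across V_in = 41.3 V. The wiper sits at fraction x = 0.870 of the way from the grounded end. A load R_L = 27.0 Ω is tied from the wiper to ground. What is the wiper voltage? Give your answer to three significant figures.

Split the track: R_lower = x·R_p = 6.977 Ω, R_upper = (1−x)·R_p = 1.043 Ω.
Lower segment in parallel with the load: 6.977 ‖ 27.0 = 5.545 Ω.
V_out = 41.3 × 5.545/(1.043 + 5.545) = 34.76 V.

V_out ≈ 34.8 V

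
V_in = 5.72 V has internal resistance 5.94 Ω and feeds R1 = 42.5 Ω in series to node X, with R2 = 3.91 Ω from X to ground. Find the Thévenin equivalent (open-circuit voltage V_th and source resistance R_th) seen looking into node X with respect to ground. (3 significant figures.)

R1' = 5.94 + 42.5 = 48.44 Ω (source resistance + R1).
With X open, the divider is unloaded: V_th = 5.72 × 3.91/52.35 = 0.4272 V.
Zeroing V_in shorts the top of R1' to ground, so R_th = R1' ‖ R2 = 3.618 Ω.

V_th ≈ 0.427 V, R_th ≈ 3.62 Ω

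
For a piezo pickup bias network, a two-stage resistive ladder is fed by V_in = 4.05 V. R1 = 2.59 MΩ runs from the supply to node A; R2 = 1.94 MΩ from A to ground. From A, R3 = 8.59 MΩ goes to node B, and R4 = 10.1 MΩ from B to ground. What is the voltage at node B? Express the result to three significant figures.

Node A sees R2 in parallel with the series input of stage 2, R3 + R4 = 18.69 MΩ.
Effective lower resistance at A: R2 ‖ 18.69 = 1.758 MΩ.
First divider: V_A = V_in · 1.758/(2.59 + 1.758) = 1.637 V.
Stage 2 is unloaded, so V_B = V_A · R4/(R3+R4) = 1.637 × 10.1/18.69 = 0.8848 V.

V_B ≈ 0.885 V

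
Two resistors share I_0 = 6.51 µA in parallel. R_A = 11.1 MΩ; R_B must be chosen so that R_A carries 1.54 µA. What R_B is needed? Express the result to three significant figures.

Two-branch current divider: I_A = I_0 · R_B/(R_A + R_B).
1.54/6.51 = R_B/(R_A + R_B) → R_B = R_A · (0.2366)/(1 − 0.2366) = 11.1 × 0.3099 = 3.439 MΩ.

R_B ≈ 3.44 MΩ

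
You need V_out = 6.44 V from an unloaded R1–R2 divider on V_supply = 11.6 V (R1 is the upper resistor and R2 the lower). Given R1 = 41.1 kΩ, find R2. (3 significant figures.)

The divider ratio is R2/(R1+R2) = 6.44/11.6 = 0.5552.
Rearranging, R2 = R1·k/(1−k) = 41.1 × 1.248 = 51.30 kΩ.

R2 ≈ 51.3 kΩ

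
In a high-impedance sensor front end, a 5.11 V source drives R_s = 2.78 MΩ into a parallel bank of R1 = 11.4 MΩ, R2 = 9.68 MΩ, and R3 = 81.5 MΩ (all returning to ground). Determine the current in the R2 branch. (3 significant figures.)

I ≈ 0.337 µA

Equivalent of the parallel group: R_p = 4.919 MΩ.
Node voltage V_A = V_s · R_p/(R_s + R_p) = 5.11 × 0.6389 = 3.265 V.
I(R2) = V_A / R2 = 3.265/9.68 = 0.3373 µA.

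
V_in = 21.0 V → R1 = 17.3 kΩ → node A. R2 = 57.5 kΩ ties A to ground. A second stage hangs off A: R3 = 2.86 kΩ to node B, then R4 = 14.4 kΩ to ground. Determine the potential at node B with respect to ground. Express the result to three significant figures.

V_B ≈ 7.61 V

Node A sees R2 in parallel with the series input of stage 2, R3 + R4 = 17.26 kΩ.
Effective lower resistance at A: R2 ‖ 17.26 = 13.28 kΩ.
So V_A = 21.0 × 0.4342 = 9.118 V.
Then the unloaded second divider: V_B = V_A × R4/(R3+R4) = 9.118 × 0.8343 = 7.607 V.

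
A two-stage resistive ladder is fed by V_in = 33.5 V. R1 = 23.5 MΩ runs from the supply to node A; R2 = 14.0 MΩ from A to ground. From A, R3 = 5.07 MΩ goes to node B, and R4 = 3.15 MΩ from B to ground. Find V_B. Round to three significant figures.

The second stage (R3 + R4 = 8.220 MΩ) loads node A in parallel with R2.
R2 ‖ (R3+R4) = 5.179 MΩ.
First divider: V_A = V_in · 5.179/(23.5 + 5.179) = 6.050 V.
Then the unloaded second divider: V_B = V_A × R4/(R3+R4) = 6.050 × 0.3832 = 2.318 V.

V_B ≈ 2.32 V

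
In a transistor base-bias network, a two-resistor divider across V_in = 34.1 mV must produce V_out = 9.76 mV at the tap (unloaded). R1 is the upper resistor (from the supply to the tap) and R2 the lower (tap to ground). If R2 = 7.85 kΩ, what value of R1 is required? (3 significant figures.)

Required fraction k = V_out/V_in = 0.2862.
R1 = R2·(1/k − 1) = 7.85 × 2.494 = 19.58 kΩ.

R1 ≈ 19.6 kΩ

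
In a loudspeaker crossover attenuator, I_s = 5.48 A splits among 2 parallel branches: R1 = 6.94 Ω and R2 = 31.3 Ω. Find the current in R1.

For two parallel branches, I_k = I_s · (other R)/(sum of R).
I(R1) = 5.48 × 31.3/(6.94 + 31.3) = 5.48 × 0.8185 = 4.485 A.

I ≈ 4.49 A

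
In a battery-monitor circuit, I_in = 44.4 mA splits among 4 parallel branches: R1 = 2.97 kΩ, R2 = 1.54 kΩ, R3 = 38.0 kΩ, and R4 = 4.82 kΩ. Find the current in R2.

Total conductance ΣG = 1/2.97 + 1/1.54 + 1/38.0 + 1/4.82 = 1.220 (units of 1/kΩ).
R2 takes the fraction G_k/ΣG = 0.6494/1.220 = 0.5323, so I = 44.4 × 0.5323 = 23.64 mA.

I ≈ 23.6 mA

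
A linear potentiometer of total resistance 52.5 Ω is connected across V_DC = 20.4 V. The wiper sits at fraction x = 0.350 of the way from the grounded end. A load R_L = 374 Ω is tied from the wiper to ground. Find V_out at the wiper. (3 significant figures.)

V_out ≈ 6.92 V

Split the track: R_lower = x·R_p = 18.38 Ω, R_upper = (1−x)·R_p = 34.12 Ω.
(x·R_p) ‖ R_L = 17.51 Ω.
Loaded-divider output: V_out = 20.4 × 0.3392 = 6.919 V.
(Unloaded: V_out = x·V_DC = 7.14 V.)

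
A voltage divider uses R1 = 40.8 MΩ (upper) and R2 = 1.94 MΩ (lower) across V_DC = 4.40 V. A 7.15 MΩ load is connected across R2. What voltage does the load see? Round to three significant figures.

The load sits in parallel with R2, giving an effective lower resistance R2' = R2·R_L/(R2+R_L) = 1.526 MΩ.
Voltage divider with the loaded lower leg: V_out = 4.40 × 1.526/(40.8 + 1.526) = 4.40 × 0.03605 = 0.1586 V.

V_out ≈ 0.159 V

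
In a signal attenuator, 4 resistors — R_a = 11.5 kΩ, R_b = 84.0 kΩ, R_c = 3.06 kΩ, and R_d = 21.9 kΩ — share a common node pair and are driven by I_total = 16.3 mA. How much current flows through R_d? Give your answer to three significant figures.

I ≈ 1.58 mA

Total conductance ΣG = 1/11.5 + 1/84.0 + 1/3.06 + 1/21.9 = 0.4713 (units of 1/kΩ).
By the current-divider rule, I = I_total · G_k/ΣG = 16.3 × 0.09688 = 1.579 mA.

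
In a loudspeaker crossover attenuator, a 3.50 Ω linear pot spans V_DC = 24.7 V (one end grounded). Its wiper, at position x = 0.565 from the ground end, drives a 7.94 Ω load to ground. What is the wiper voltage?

V_out ≈ 12.6 V

Split the track: R_lower = x·R_p = 1.977 Ω, R_upper = (1−x)·R_p = 1.523 Ω.
R_L loads the lower segment: effective lower R = 1.583 Ω.
V_out = 24.7 × 1.583/(1.523 + 1.583) = 12.59 V.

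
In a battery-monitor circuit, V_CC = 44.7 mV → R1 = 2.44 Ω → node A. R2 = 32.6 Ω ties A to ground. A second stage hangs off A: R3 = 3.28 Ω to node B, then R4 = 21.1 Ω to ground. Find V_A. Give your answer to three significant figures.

V_A ≈ 38.0 mV

Node A sees R2 in parallel with the series input of stage 2, R3 + R4 = 24.38 Ω.
R2 ‖ (R3+R4) = 13.95 Ω.
So V_A = 44.7 × 0.8511 = 38.04 mV.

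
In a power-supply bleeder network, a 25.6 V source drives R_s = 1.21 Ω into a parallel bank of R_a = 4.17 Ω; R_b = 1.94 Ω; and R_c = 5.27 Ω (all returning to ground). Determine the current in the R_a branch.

I ≈ 2.86 A

Parallel bank: R_p = 1/(1/4.17 + 1/1.94 + 1/5.27) = 1.058 Ω.
Node voltage V_A = V_DC · R_p/(R_s + R_p) = 25.6 × 0.4665 = 11.94 V.
I(R_a) = V_A / R_a = 11.94/4.17 = 2.864 A.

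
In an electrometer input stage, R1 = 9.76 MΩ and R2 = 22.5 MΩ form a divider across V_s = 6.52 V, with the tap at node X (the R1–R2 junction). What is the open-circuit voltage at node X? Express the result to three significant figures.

With X open, the divider is unloaded: V_th = 6.52 × 22.5/32.26 = 4.547 V.

V_th ≈ 4.55 V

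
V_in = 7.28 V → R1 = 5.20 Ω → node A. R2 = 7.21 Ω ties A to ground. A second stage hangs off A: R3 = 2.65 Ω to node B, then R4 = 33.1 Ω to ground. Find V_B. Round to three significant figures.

Looking into the second stage from A: R3 + R4 = 35.75 Ω appears in parallel with R2.
Effective lower resistance at A: R2 ‖ 35.75 = 6.000 Ω.
First divider: V_A = V_in · 6.000/(5.20 + 6.000) = 3.900 V.
V_B = V_A × 0.9259 = 3.611 V.

V_B ≈ 3.61 V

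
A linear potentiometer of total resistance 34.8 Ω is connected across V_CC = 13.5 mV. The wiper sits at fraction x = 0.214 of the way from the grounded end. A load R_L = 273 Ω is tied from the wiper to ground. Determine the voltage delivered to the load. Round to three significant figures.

V_out ≈ 2.83 mV

Lower segment x·R_p = 7.447 Ω; upper segment (1−x)·R_p = 27.35 Ω.
Lower segment in parallel with the load: 7.447 ‖ 273 = 7.249 Ω.
Loaded-divider output: V_out = 13.5 × 0.2095 = 2.828 mV.
(Unloaded: V_out = x·V_CC = 2.89 mV.)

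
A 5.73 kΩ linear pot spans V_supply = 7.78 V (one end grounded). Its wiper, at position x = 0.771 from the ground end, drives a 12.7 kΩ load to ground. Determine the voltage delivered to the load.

V_out ≈ 5.56 V

Lower segment x·R_p = 4.418 kΩ; upper segment (1−x)·R_p = 1.312 kΩ.
Lower segment in parallel with the load: 4.418 ‖ 12.7 = 3.278 kΩ.
Loaded-divider output: V_out = 7.78 × 0.7141 = 5.556 V.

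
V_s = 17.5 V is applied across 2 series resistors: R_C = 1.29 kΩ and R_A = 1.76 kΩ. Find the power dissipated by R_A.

P ≈ 57.9 mW

Series current I = V_s/ΣR = 17.5/3.050 = 5.738 mA.
P = I²R = 32.92 × 1.76 = 57.94 mW.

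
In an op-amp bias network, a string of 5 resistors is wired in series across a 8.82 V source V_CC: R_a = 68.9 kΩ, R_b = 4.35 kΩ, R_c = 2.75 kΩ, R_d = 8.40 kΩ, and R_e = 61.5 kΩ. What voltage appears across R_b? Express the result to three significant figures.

Total series resistance ΣR = 68.9 + 4.35 + 2.75 + 8.40 + 61.5 = 145.9 kΩ.
By the voltage-divider rule, V = 8.82 × 4.350/145.9 = 0.2630 V.

V ≈ 0.263 V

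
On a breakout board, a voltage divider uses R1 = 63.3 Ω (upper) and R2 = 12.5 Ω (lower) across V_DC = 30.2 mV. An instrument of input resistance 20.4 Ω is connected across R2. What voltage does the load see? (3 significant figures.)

First combine the lower leg with the load: R2 ‖ R_L = 7.751 Ω.
Now apply the divider: V_out = 30.2 × 0.1091 = 3.294 mV.

V_out ≈ 3.29 mV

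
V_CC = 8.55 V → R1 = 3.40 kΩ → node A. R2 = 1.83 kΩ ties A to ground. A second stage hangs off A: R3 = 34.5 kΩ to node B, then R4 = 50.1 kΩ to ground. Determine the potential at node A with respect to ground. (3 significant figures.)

V_A ≈ 2.95 V

Looking into the second stage from A: R3 + R4 = 84.60 kΩ appears in parallel with R2.
Effective lower resistance at A: R2 ‖ 84.60 = 1.791 kΩ.
So V_A = 8.55 × 0.3451 = 2.950 V.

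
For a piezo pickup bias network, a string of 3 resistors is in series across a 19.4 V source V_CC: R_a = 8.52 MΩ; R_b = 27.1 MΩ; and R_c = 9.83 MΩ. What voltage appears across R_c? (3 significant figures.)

V ≈ 4.20 V

Series total: ΣR = 8.52 + 27.1 + 9.83 = 45.45 MΩ.
V = V_CC · R/ΣR = 19.4 × 0.2163 = 4.196 V.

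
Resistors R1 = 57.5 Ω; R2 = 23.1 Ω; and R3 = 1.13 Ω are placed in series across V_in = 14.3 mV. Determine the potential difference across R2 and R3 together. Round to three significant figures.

Total series resistance ΣR = 57.5 + 23.1 + 1.13 = 81.73 Ω.
R_{R2..R3} = 23.1 + 1.13 = 24.23 Ω.
By the voltage-divider rule, V = 14.3 × 24.23/81.73 = 4.239 mV.

V ≈ 4.24 mV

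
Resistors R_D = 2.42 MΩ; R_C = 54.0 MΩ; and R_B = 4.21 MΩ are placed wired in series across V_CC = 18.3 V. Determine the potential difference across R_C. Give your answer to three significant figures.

V ≈ 16.3 V

ΣR = 2.42 + 54.0 + 4.21 = 60.63 MΩ.
By the voltage-divider rule, V = 18.3 × 54.00/60.63 = 16.30 V.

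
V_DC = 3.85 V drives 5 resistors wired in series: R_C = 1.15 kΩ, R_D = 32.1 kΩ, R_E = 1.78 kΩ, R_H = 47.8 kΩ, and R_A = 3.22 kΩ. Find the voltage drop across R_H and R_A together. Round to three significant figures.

Series total: ΣR = 1.15 + 32.1 + 1.78 + 47.8 + 3.22 = 86.05 kΩ.
R_{R_H..R_A} = 47.8 + 3.22 = 51.02 kΩ.
By the voltage-divider rule, V = 3.85 × 51.02/86.05 = 2.283 V.

V ≈ 2.28 V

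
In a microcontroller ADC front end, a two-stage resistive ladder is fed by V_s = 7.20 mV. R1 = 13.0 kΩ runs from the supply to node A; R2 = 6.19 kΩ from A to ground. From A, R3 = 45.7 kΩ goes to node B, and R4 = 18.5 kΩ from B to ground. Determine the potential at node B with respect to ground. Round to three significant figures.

V_B ≈ 0.628 mV

Looking into the second stage from A: R3 + R4 = 64.20 kΩ appears in parallel with R2.
Effective lower resistance at A: R2 ‖ 64.20 = 5.646 kΩ.
V_A = 7.20 × 5.646/(13.0 + 5.646) = 2.180 mV.
Then the unloaded second divider: V_B = V_A × R4/(R3+R4) = 2.180 × 0.2882 = 0.6282 mV.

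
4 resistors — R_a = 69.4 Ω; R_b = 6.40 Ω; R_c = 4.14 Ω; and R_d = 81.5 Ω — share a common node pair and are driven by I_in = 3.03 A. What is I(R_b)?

Conductances: ΣG = 1/69.4 + 1/6.40 + 1/4.14 + 1/81.5 = 0.4245 (1/Ω).
Current divider: I(R_b) = I_in · G_k/ΣG = 3.03 × (0.1562/0.4245) = 3.03 × 0.3681 = 1.115 A.

I ≈ 1.12 A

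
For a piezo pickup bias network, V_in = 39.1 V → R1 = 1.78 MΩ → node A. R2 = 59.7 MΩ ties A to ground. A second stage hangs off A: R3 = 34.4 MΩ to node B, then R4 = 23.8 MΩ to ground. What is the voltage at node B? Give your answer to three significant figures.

V_B ≈ 15.1 V

Node A sees R2 in parallel with the series input of stage 2, R3 + R4 = 58.20 MΩ.
Effective lower resistance at A: R2 ‖ 58.20 = 29.47 MΩ.
First divider: V_A = V_in · 29.47/(1.78 + 29.47) = 36.87 V.
Then the unloaded second divider: V_B = V_A × R4/(R3+R4) = 36.87 × 0.4089 = 15.08 V.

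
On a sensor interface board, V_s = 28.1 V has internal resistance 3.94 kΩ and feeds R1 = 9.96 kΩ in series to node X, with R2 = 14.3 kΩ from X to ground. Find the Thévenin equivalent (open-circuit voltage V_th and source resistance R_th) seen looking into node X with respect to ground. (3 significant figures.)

R1' = 3.94 + 9.96 = 13.90 kΩ (source resistance + R1).
Open-circuit (no load on X): V_th = V_s · R2/(R1' + R2) = 28.1 × 14.3/(13.90 + 14.3) = 14.25 V.
Looking into X with the source shorted: R_th = R1'·R2/(R1'+R2) = 13.90 × 14.3/28.20 = 7.049 kΩ.

V_th ≈ 14.2 V, R_th ≈ 7.05 kΩ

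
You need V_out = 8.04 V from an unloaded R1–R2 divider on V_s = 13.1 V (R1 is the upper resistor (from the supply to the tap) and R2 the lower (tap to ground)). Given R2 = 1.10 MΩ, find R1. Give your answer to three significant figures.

R1 ≈ 0.692 MΩ

The divider ratio is R2/(R1+R2) = 8.04/13.1 = 0.6137.
Rearranging, R1 = R2·(1−k)/k = 1.10 × 0.6294 = 0.6923 MΩ.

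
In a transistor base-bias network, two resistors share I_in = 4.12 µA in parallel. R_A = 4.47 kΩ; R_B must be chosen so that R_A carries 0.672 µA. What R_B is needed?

R_B ≈ 0.871 kΩ

In a two-way split, I_A/I_in = R_B/(R_A + R_B).
With f = 0.1631, R_B = R_A · f/(1−f) = 4.47 × 0.1949 = 0.8712 kΩ.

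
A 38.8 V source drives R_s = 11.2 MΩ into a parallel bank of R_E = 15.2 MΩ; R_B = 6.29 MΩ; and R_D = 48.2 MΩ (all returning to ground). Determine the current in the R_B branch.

Combine the parallel branches: R_p = (1/15.2 + 1/6.29 + 1/48.2)⁻¹ = 4.073 MΩ.
Node voltage V_A = V_DC · R_p/(R_s + R_p) = 38.8 × 0.2667 = 10.35 V.
I(R_B) = V_A / R_B = 10.35/6.29 = 1.645 µA.

I ≈ 1.65 µA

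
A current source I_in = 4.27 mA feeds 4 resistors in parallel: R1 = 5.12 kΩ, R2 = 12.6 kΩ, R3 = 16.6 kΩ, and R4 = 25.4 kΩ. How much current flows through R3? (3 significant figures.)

Total conductance ΣG = 1/5.12 + 1/12.6 + 1/16.6 + 1/25.4 = 0.3743 (units of 1/kΩ).
By the current-divider rule, I = I_in · G_k/ΣG = 4.27 × 0.1609 = 0.6872 mA.

I ≈ 0.687 mA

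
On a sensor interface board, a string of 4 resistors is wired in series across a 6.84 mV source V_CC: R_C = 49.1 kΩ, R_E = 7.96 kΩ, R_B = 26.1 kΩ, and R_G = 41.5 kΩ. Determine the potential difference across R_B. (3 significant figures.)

Total series resistance ΣR = 49.1 + 7.96 + 26.1 + 41.5 = 124.7 kΩ.
V = V_CC · R/ΣR = 6.84 × 0.2094 = 1.432 mV.

V ≈ 1.43 mV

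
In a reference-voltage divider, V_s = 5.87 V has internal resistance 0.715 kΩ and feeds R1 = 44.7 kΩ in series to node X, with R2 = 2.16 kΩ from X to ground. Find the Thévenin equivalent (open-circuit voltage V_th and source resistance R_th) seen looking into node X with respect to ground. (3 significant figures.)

R1' = 0.715 + 44.7 = 45.42 kΩ (source resistance + R1).
Open-circuit (no load on X): V_th = V_s · R2/(R1' + R2) = 5.87 × 2.16/(45.42 + 2.16) = 0.2665 V.
Zeroing V_s shorts the top of R1' to ground, so R_th = R1' ‖ R2 = 2.062 kΩ.

V_th ≈ 0.267 V, R_th ≈ 2.06 kΩ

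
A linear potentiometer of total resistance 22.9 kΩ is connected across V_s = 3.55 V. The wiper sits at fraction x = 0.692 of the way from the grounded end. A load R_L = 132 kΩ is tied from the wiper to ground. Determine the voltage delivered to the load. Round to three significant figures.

V_out ≈ 2.37 V

Split the track: R_lower = x·R_p = 15.85 kΩ, R_upper = (1−x)·R_p = 7.053 kΩ.
Lower segment in parallel with the load: 15.85 ‖ 132 = 14.15 kΩ.
V_out = 3.55 × 14.15/(7.053 + 14.15) = 2.369 V.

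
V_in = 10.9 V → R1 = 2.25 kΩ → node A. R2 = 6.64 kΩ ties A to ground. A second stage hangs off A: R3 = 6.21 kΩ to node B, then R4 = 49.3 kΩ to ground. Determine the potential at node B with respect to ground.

V_B ≈ 7.02 V

The second stage (R3 + R4 = 55.51 kΩ) loads node A in parallel with R2.
Effective lower resistance at A: R2 ‖ 55.51 = 5.931 kΩ.
So V_A = 10.9 × 0.7250 = 7.902 V.
V_B = V_A × 0.8881 = 7.018 V.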